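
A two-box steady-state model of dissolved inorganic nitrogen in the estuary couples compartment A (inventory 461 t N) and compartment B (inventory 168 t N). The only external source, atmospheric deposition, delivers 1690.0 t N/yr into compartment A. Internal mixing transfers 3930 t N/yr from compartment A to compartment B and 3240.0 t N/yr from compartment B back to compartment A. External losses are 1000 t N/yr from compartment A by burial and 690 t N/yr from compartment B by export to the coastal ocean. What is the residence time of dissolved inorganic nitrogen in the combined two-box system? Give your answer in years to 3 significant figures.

Residence time in the combined system uses the total inventory and the total *external* removal — internal exchanges between the two boxes cancel.
M_total = 461 + 168 = 629.00 t N.
ΣF_external_out = 1000 + 690 = 1690.0 t N/yr.
τ = M_total / ΣF_ext = 629.00 / 1690.0 = 0.3722 yr.

0.372 yr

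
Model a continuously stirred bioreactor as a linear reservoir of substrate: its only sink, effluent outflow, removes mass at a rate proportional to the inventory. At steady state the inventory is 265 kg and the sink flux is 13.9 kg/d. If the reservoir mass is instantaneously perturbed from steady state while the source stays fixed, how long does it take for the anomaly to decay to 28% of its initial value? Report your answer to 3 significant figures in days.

24.3 d

For a linear reservoir the anomaly decays as exp(−t/τ) with τ = M/F = 265/13.9 = 19.06 d.
exp(−t/τ) = 0.28 ⇒ t = −τ ln(0.28) = 19.06 × 1.273 = 24.27 d.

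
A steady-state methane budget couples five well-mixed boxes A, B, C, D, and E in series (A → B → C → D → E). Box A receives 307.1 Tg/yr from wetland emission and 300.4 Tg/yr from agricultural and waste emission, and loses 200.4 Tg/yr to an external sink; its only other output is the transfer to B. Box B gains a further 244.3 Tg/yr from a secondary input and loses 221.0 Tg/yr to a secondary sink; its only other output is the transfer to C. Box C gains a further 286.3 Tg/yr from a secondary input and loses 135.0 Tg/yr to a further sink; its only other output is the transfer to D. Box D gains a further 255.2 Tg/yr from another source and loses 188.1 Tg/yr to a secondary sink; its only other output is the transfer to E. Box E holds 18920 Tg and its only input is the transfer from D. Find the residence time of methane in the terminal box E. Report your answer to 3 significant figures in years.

Box A: F(A→B) = (307.1 + 300.4) − 200.4 = 407.10 Tg/yr.
Box B: F(B→C) = (407.10 + 244.3) − 221.0 = 430.40 Tg/yr.
Box C: F(C→D) = (430.40 + 286.3) − 135.0 = 581.70 Tg/yr.
Box D: F(D→E) = (581.70 + 255.2) − 188.1 = 648.80 Tg/yr.
Box E throughput = its input = 648.80 Tg/yr; τ = 18920 / 648.80 = 29.16 yr.

29.2 yr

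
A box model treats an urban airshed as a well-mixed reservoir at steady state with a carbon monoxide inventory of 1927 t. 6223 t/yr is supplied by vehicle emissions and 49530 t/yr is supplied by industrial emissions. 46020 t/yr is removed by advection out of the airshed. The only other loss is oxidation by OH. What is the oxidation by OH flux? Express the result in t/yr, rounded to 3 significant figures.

9730 t/yr

At steady state ΣF_in = ΣF_out.
ΣF_in = 6223 + 49530 = 55753 t/yr.
Oxidation by OH flux = ΣF_in − (46020) = 55753 − 46020 = 9733 t/yr.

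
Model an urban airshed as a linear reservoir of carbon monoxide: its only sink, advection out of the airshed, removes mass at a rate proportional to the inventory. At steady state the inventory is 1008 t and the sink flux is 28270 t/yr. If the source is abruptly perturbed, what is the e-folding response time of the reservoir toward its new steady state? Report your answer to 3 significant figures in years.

For a linear reservoir the response time equals the residence time τ = M/F.
τ = 1008 / 28270 = 0.03566 yr.

0.0357 yr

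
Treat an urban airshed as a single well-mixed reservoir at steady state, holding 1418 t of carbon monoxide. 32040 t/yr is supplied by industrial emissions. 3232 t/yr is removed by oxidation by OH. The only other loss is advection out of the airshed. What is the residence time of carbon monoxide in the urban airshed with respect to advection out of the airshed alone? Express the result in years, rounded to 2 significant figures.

0.049 yr

At steady state ΣF_in = ΣF_out.
ΣF_in = 32040 t/yr.
Advection out of the airshed flux = ΣF_in − (3232) = 32040 − 3232 = 28810 t/yr.
τ = M / F = 1418 / 28810 = 0.04922 yr.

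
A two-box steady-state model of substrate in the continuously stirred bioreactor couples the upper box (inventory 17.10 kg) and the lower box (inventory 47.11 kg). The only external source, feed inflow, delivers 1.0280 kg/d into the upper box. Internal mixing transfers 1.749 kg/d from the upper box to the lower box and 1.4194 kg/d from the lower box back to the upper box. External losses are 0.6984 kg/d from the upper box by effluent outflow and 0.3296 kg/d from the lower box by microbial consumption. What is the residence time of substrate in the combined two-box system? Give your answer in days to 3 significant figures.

62.5 d

Residence time in the combined system uses the total inventory and the total *external* removal — internal exchanges between the two boxes cancel.
M_total = 17.10 + 47.11 = 64.210 kg.
ΣF_external_out = 0.6984 + 0.3296 = 1.0280 kg/d.
τ = M_total / ΣF_ext = 64.210 / 1.0280 = 62.46 d.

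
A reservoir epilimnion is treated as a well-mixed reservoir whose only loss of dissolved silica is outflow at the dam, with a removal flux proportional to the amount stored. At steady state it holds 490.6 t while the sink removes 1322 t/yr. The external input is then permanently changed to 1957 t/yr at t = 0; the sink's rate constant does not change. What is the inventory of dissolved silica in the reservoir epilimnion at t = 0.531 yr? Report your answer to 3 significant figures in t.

670 t

The sink rate constant is k = F₀/M₀ = 1322/490.6 = 2.695 yr⁻¹.
Solving dM/dt = F₁ − kM with M(0) = M₀ gives M(t) = F₁/k + (M₀ − F₁/k)·e^(−kt).
F₁/k = 1957/2.695 = 726.25 t; kt = 2.695 × 0.531 = 1.431, e^(−kt) = 0.2391.
M(0.531) = 726.25 + (490.6 − 726.25) × 0.2391 = 726.25 − 56.34 = 669.91 t.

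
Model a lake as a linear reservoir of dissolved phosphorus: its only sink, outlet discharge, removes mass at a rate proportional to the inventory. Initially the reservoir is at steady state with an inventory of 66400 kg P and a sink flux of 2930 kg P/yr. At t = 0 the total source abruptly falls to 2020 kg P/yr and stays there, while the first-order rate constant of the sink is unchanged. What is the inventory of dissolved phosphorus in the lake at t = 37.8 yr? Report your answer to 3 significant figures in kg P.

49700 kg P

τ = M₀/F₀ = 66400/2930 = 22.66 yr; rate constant k = 1/τ.
New steady state M_∞ = F₁/k = F₁·τ = 2020 × 22.66 = 45777 kg P.
M(t) = M_∞ + (M₀ − M_∞)·e^(−t/τ); t/τ = 37.8/22.66 = 1.668, so e^(−t/τ) = 0.1886.
M(t) = 45777 + 20620 × 0.1886 = 49667 kg P.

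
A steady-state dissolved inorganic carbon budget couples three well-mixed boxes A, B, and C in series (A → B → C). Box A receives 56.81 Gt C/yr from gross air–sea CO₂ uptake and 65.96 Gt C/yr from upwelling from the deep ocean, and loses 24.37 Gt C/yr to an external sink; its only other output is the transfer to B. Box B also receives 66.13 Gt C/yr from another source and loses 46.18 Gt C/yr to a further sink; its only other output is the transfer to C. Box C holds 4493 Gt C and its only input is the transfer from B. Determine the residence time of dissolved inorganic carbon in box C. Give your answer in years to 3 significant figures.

38.0 yr

Box A: F(A→B) = (56.81 + 65.96) − 24.37 = 98.400 Gt C/yr.
Box B: F(B→C) = (98.400 + 66.13) − 46.18 = 118.35 Gt C/yr.
Box C throughput = its input = 118.35 Gt C/yr; τ = 4493 / 118.35 = 37.96 yr.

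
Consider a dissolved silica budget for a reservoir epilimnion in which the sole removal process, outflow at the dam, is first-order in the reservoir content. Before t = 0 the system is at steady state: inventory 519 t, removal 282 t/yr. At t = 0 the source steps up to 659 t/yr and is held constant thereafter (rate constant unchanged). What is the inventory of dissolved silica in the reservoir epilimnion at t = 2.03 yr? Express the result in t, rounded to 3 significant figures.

τ = M₀/F₀ = 519/282 = 1.840 yr; rate constant k = 1/τ.
New steady state M_∞ = F₁/k = F₁·τ = 659 × 1.840 = 1212.8 t.
M(t) = M_∞ + (M₀ − M_∞)·e^(−t/τ); t/τ = 2.03/1.840 = 1.103, so e^(−t/τ) = 0.3319.
M(t) = 1212.8 − 693.8 × 0.3319 = 982.57 t.

983 t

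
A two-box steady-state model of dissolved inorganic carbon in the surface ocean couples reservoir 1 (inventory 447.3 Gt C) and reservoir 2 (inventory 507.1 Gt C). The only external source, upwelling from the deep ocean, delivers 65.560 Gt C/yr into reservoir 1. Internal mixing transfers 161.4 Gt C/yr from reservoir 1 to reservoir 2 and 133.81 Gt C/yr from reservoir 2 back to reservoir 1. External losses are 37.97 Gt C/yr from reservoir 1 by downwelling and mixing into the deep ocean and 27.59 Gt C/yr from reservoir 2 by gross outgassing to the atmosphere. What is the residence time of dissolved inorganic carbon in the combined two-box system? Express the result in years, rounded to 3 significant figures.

14.6 yr

Treat the two boxes together as one reservoir: the mixing fluxes between them are internal recycling, so τ = ΣM / Σ(external losses).
M_total = 447.3 + 507.1 = 954.40 Gt C.
ΣF_external_out = 37.97 + 27.59 = 65.560 Gt C/yr.
τ = M_total / ΣF_ext = 954.40 / 65.560 = 14.56 yr.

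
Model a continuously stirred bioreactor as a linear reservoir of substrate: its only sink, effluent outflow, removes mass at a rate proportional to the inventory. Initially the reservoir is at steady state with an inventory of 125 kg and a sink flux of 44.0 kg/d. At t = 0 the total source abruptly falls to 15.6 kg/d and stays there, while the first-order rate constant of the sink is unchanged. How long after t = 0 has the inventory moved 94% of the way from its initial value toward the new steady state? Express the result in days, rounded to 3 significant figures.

τ = M₀/F₀ = 125/44.0 = 2.841 d.
The remaining gap fraction is e^(−t/τ); 94% covered ⇒ e^(−t/τ) = 0.0600.
t = −τ ln(0.0600) = 2.841 × 2.813 = 7.993 d.

7.99 d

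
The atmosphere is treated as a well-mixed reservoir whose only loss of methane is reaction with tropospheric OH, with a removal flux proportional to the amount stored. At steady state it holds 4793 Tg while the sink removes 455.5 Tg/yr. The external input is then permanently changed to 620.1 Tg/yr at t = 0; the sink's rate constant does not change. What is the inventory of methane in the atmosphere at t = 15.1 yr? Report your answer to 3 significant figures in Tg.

τ = M₀/F₀ = 4793/455.5 = 10.52 yr; rate constant k = 1/τ.
New steady state M_∞ = F₁/k = F₁·τ = 620.1 × 10.52 = 6525.0 Tg.
M(t) = M_∞ + (M₀ − M_∞)·e^(−t/τ); t/τ = 15.1/10.52 = 1.435, so e^(−t/τ) = 0.2381.
M(t) = 6525.0 − 1732 × 0.2381 = 6112.6 Tg.

6110 Tg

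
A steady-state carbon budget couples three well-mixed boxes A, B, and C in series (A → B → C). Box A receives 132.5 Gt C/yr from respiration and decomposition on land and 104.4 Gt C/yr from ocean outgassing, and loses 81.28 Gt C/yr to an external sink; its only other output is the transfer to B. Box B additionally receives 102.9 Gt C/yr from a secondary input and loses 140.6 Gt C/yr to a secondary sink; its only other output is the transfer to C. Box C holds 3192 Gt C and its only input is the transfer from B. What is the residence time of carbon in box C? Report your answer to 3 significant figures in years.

27.1 yr

Box A: F(A→B) = (132.5 + 104.4) − 81.28 = 155.62 Gt C/yr.
Box B: F(B→C) = (155.62 + 102.9) − 140.6 = 117.92 Gt C/yr.
Box C throughput = its input = 117.92 Gt C/yr; τ = 3192 / 117.92 = 27.07 yr.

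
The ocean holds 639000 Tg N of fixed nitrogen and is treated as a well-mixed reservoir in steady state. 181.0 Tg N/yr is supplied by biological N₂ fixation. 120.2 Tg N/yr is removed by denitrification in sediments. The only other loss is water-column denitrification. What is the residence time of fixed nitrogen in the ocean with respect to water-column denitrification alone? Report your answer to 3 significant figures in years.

10500 yr

At steady state ΣF_in = ΣF_out.
ΣF_in = 181.00 Tg N/yr.
Water-column denitrification flux = ΣF_in − (120.2) = 181.00 − 120.2 = 60.80 Tg N/yr.
τ = M / F = 639000 / 60.80 = 10510 yr.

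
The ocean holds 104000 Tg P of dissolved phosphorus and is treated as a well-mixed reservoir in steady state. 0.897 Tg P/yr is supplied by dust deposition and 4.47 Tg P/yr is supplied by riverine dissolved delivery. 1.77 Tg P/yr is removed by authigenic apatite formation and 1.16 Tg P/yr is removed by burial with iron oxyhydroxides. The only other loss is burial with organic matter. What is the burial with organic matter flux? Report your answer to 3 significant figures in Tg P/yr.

2.44 Tg P/yr

At steady state ΣF_in = ΣF_out.
ΣF_in = 0.897 + 4.47 = 5.3670 Tg P/yr.
Burial with organic matter flux = ΣF_in − (1.77 + 1.16) = 5.3670 − 2.930 = 2.437 Tg P/yr.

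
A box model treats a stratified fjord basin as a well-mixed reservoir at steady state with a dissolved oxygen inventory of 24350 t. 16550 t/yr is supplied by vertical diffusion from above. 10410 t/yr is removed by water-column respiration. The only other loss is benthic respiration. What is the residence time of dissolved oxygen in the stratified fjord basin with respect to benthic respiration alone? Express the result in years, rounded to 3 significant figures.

At steady state ΣF_in = ΣF_out.
ΣF_in = 16550 t/yr.
Benthic respiration flux = ΣF_in − (10410) = 16550 − 10410 = 6140 t/yr.
τ = M / F = 24350 / 6140 = 3.966 yr.

3.97 yr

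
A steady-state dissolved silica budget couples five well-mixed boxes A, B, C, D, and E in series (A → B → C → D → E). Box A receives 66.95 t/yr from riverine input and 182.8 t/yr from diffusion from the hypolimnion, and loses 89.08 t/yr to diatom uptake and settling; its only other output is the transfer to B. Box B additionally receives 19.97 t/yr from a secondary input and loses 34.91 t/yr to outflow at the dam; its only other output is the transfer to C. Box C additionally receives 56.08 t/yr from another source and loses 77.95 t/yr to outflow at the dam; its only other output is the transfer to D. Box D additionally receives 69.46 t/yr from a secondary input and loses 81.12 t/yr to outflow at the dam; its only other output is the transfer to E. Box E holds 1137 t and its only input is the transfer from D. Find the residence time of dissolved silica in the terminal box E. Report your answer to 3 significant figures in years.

10.1 yr

Box A: F(A→B) = (66.95 + 182.8) − 89.08 = 160.67 t/yr.
Box B: F(B→C) = (160.67 + 19.97) − 34.91 = 145.73 t/yr.
Box C: F(C→D) = (145.73 + 56.08) − 77.95 = 123.86 t/yr.
Box D: F(D→E) = (123.86 + 69.46) − 81.12 = 112.20 t/yr.
Box E throughput = its input = 112.20 t/yr; τ = 1137 / 112.20 = 10.13 yr.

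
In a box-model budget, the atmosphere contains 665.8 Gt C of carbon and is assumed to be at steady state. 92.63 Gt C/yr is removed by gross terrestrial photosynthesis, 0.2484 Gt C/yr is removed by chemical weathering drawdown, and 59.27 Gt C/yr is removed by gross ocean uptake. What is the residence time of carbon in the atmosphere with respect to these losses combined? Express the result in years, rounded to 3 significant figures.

4.38 yr

Total removal = 92.63 + 0.2484 + 59.27 = 152.15 Gt C/yr.
τ = M / ΣF_out = 665.8 / 152.15 = 4.376 yr.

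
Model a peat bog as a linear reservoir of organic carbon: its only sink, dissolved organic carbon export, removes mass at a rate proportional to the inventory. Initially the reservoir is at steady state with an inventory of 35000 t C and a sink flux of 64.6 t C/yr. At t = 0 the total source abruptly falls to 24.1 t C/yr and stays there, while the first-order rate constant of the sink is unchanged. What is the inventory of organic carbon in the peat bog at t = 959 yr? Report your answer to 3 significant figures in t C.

τ = M₀/F₀ = 35000/64.6 = 541.8 yr; rate constant k = 1/τ.
New steady state M_∞ = F₁/k = F₁·τ = 24.1 × 541.8 = 13057 t C.
M(t) = M_∞ + (M₀ − M_∞)·e^(−t/τ); t/τ = 959/541.8 = 1.770, so e^(−t/τ) = 0.1703.
M(t) = 13057 + 21940 × 0.1703 = 16795 t C.

16800 t C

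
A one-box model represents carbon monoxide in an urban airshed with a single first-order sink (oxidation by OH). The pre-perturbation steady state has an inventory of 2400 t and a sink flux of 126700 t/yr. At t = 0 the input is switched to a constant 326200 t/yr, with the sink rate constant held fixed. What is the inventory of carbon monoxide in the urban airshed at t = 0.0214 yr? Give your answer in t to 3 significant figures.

Residence time τ = M₀/F₀ = 0.01894 yr. The eventual steady state is M_∞ = M₀·(F₁/F₀) = 2400 × 326200/126700 = 6179.0 t.
The anomaly ΔM(t) = M(t) − M_∞ decays as ΔM₀·e^(−t/τ) with ΔM₀ = 2400 − 6179.0 = −3779 t.
At t = 0.0214 yr, e^(−t/τ) = e^(−1.130) = 0.3231, so ΔM = −1221 t and M = 6179.0 − 1221 = 4957.9 t.

4960 t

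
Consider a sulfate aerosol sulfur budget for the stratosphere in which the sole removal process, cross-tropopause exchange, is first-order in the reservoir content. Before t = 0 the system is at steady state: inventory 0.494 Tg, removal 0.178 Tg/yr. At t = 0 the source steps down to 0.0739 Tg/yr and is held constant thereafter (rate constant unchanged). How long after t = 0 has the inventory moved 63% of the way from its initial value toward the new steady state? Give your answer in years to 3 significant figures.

τ = M₀/F₀ = 0.494/0.178 = 2.775 yr.
The remaining gap fraction is e^(−t/τ); 63% covered ⇒ e^(−t/τ) = 0.370.
t = −τ ln(0.370) = 2.775 × 0.9943 = 2.759 yr.

2.76 yr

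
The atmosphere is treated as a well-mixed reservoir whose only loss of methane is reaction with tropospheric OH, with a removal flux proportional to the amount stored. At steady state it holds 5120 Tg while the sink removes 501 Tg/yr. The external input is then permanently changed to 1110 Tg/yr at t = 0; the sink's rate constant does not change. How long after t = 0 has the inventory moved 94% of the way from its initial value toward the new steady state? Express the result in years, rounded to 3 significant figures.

28.8 yr

τ = M₀/F₀ = 5120/501 = 10.22 yr.
The remaining gap fraction is e^(−t/τ); 94% covered ⇒ e^(−t/τ) = 0.0600.
t = −τ ln(0.0600) = 10.22 × 2.813 = 28.75 yr.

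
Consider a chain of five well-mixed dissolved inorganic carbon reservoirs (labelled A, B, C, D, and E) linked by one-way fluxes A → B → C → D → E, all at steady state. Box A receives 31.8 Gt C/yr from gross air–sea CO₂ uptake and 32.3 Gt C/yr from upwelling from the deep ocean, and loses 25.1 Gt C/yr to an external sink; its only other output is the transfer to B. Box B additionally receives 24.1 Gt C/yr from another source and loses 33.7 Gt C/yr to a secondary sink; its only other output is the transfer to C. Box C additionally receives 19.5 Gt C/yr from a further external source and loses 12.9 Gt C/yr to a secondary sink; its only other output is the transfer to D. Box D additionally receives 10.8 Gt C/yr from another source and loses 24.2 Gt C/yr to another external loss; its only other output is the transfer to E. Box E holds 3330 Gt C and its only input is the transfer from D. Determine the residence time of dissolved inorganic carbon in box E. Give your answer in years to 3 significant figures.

147 yr

Box A: F(A→B) = (31.8 + 32.3) − 25.1 = 39.000 Gt C/yr.
Box B: F(B→C) = (39.000 + 24.1) − 33.7 = 29.400 Gt C/yr.
Box C: F(C→D) = (29.400 + 19.5) − 12.9 = 36.000 Gt C/yr.
Box D: F(D→E) = (36.000 + 10.8) − 24.2 = 22.600 Gt C/yr.
Box E throughput = its input = 22.600 Gt C/yr; τ = 3330 / 22.600 = 147.3 yr.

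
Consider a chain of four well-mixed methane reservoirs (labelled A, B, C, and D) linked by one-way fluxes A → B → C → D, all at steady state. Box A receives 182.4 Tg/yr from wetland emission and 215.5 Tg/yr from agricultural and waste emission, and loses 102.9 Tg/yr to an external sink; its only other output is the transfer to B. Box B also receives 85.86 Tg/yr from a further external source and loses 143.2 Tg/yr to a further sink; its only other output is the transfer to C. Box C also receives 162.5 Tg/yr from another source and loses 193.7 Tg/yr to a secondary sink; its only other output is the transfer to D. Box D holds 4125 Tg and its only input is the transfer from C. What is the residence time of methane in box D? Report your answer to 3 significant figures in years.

20.0 yr

Box A: F(A→B) = (182.4 + 215.5) − 102.9 = 295.00 Tg/yr.
Box B: F(B→C) = (295.00 + 85.86) − 143.2 = 237.66 Tg/yr.
Box C: F(C→D) = (237.66 + 162.5) − 193.7 = 206.46 Tg/yr.
Box D throughput = its input = 206.46 Tg/yr; τ = 4125 / 206.46 = 19.98 yr.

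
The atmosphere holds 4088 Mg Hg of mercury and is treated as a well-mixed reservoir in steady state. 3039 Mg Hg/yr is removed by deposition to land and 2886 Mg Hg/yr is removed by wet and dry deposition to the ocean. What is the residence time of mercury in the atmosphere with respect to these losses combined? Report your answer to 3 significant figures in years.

Total removal = 3039 + 2886 = 5925.0 Mg Hg/yr.
τ = M / ΣF_out = 4088 / 5925.0 = 0.6900 yr.

0.690 yr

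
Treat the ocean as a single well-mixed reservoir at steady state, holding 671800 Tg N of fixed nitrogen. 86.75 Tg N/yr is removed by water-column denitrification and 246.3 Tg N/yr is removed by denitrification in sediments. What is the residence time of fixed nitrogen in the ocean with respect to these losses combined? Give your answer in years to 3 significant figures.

Total removal = 86.75 + 246.3 = 333.05 Tg N/yr.
τ = M / ΣF_out = 671800 / 333.05 = 2017 yr.

2020 yr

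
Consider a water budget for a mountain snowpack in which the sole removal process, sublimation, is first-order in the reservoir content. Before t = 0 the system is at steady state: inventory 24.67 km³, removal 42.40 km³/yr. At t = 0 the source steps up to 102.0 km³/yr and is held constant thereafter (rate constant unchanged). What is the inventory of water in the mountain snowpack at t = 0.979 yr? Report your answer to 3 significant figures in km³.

52.9 km³

τ = M₀/F₀ = 24.67/42.40 = 0.5818 yr; rate constant k = 1/τ.
New steady state M_∞ = F₁/k = F₁·τ = 102.0 × 0.5818 = 59.348 km³.
M(t) = M_∞ + (M₀ − M_∞)·e^(−t/τ); t/τ = 0.979/0.5818 = 1.683, so e^(−t/τ) = 0.1859.
M(t) = 59.348 − 34.68 × 0.1859 = 52.901 km³.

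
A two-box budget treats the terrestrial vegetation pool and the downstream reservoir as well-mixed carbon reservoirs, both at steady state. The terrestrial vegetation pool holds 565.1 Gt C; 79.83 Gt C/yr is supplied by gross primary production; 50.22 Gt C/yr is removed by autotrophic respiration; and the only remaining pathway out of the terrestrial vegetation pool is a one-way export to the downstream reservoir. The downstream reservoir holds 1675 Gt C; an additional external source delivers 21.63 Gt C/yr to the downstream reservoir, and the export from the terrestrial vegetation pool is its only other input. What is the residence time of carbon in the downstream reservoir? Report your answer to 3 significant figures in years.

Balance the terrestrial vegetation pool: ΣF_in = 79.830 Gt C/yr.
Export to the downstream reservoir = ΣF_in − (50.22) = 29.610 Gt C/yr.
Total input to the downstream reservoir = 29.610 + 21.63 = 51.240 Gt C/yr; at steady state this equals its total output.
τ = M / F = 1675 / 51.240 = 32.69 yr.

32.7 yr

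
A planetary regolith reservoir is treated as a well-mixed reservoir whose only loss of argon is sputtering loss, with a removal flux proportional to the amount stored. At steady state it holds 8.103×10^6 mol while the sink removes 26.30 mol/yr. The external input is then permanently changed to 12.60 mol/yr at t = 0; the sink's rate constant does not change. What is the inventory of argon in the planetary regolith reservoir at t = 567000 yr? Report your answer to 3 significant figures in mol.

The sink rate constant is k = F₀/M₀ = 26.30/8.103×10^6 = 3.246×10^-6 yr⁻¹.
Solving dM/dt = F₁ − kM with M(0) = M₀ gives M(t) = F₁/k + (M₀ − F₁/k)·e^(−kt).
F₁/k = 12.60/3.246×10^-6 = 3.8820×10^6 mol; kt = 3.246×10^-6 × 567000 = 1.840, e^(−kt) = 0.1588.
M(567000) = 3.8820×10^6 + (8.103×10^6 − 3.8820×10^6) × 0.1588 = 3.8820×10^6 + 670100 = 4.5522×10^6 mol.

4.55×10^6 mol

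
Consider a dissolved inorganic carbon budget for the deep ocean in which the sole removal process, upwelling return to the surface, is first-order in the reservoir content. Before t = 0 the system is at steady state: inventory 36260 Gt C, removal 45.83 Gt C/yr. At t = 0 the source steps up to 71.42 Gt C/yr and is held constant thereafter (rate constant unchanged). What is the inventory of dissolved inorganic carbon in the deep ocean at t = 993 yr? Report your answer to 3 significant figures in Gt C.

Residence time τ = M₀/F₀ = 791.2 yr. The eventual steady state is M_∞ = M₀·(F₁/F₀) = 36260 × 71.42/45.83 = 56506 Gt C.
The anomaly ΔM(t) = M(t) − M_∞ decays as ΔM₀·e^(−t/τ) with ΔM₀ = 36260 − 56506 = −20250 Gt C.
At t = 993 yr, e^(−t/τ) = e^(−1.255) = 0.2851, so ΔM = −5771 Gt C and M = 56506 − 5771 = 50735 Gt C.

50700 Gt C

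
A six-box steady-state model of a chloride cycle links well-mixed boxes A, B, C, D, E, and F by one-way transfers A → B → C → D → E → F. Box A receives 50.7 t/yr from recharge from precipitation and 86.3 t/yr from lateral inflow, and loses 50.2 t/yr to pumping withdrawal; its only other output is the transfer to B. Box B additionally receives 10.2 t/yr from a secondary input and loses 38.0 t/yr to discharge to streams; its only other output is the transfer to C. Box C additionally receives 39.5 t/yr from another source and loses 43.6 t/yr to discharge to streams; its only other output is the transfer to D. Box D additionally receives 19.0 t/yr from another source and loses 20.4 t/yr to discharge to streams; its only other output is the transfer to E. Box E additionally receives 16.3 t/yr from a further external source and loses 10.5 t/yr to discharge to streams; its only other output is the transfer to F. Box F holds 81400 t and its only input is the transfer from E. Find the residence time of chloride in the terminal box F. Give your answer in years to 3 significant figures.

1370 yr

Box A: F(A→B) = (50.7 + 86.3) − 50.2 = 86.800 t/yr.
Box B: F(B→C) = (86.800 + 10.2) − 38.0 = 59.000 t/yr.
Box C: F(C→D) = (59.000 + 39.5) − 43.6 = 54.900 t/yr.
Box D: F(D→E) = (54.900 + 19.0) − 20.4 = 53.500 t/yr.
Box E: F(E→F) = (53.500 + 16.3) − 10.5 = 59.300 t/yr.
Box F throughput = its input = 59.300 t/yr; τ = 81400 / 59.300 = 1373 yr.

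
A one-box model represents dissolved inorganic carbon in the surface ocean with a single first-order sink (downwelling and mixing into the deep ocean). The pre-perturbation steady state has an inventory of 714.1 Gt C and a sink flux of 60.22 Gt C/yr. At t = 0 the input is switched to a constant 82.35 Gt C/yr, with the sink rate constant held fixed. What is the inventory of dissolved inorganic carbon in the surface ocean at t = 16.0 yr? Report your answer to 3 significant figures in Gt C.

The sink rate constant is k = F₀/M₀ = 60.22/714.1 = 0.08433 yr⁻¹.
Solving dM/dt = F₁ − kM with M(0) = M₀ gives M(t) = F₁/k + (M₀ − F₁/k)·e^(−kt).
F₁/k = 82.35/0.08433 = 976.52 Gt C; kt = 0.08433 × 16.0 = 1.349, e^(−kt) = 0.2594.
M(16.0) = 976.52 + (714.1 − 976.52) × 0.2594 = 976.52 − 68.08 = 908.44 Gt C.

908 Gt C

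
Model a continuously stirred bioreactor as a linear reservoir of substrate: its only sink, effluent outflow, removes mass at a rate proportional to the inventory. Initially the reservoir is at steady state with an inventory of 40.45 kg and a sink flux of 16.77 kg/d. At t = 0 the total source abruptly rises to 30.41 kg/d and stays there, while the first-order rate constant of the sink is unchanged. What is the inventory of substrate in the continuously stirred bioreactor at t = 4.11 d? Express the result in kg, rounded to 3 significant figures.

τ = M₀/F₀ = 40.45/16.77 = 2.412 d; rate constant k = 1/τ.
New steady state M_∞ = F₁/k = F₁·τ = 30.41 × 2.412 = 73.350 kg.
M(t) = M_∞ + (M₀ − M_∞)·e^(−t/τ); t/τ = 4.11/2.412 = 1.704, so e^(−t/τ) = 0.1820.
M(t) = 73.350 − 32.90 × 0.1820 = 67.364 kg.

67.4 kg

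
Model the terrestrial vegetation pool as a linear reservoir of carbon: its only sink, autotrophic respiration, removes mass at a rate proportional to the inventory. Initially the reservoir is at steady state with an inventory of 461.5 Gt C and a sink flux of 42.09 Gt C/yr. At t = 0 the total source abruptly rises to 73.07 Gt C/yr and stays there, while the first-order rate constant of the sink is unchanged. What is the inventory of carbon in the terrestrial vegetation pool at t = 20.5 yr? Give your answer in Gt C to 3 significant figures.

τ = M₀/F₀ = 461.5/42.09 = 10.96 yr; rate constant k = 1/τ.
New steady state M_∞ = F₁/k = F₁·τ = 73.07 × 10.96 = 801.18 Gt C.
M(t) = M_∞ + (M₀ − M_∞)·e^(−t/τ); t/τ = 20.5/10.96 = 1.870, so e^(−t/τ) = 0.1542.
M(t) = 801.18 − 339.7 × 0.1542 = 748.81 Gt C.

749 Gt C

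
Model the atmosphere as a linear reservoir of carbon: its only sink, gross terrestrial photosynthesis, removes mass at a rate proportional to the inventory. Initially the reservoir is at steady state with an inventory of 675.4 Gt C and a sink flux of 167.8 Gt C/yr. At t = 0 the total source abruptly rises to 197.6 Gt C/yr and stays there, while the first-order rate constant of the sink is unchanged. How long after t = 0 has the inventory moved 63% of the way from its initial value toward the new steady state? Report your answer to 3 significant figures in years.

4.00 yr

τ = M₀/F₀ = 675.4/167.8 = 4.025 yr.
The remaining gap fraction is e^(−t/τ); 63% covered ⇒ e^(−t/τ) = 0.370.
t = −τ ln(0.370) = 4.025 × 0.9943 = 4.002 yr.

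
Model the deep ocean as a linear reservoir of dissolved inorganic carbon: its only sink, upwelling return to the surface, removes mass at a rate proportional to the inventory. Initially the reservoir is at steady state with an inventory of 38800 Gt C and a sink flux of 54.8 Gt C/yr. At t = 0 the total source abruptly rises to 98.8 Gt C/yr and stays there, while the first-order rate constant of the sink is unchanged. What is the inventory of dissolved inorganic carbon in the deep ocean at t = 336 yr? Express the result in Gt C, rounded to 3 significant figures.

Residence time τ = M₀/F₀ = 708.0 yr. The eventual steady state is M_∞ = M₀·(F₁/F₀) = 38800 × 98.8/54.8 = 69953 Gt C.
The anomaly ΔM(t) = M(t) − M_∞ decays as ΔM₀·e^(−t/τ) with ΔM₀ = 38800 − 69953 = −31150 Gt C.
At t = 336 yr, e^(−t/τ) = e^(−0.4746) = 0.6222, so ΔM = −19380 Gt C and M = 69953 − 19380 = 50571 Gt C.

50600 Gt C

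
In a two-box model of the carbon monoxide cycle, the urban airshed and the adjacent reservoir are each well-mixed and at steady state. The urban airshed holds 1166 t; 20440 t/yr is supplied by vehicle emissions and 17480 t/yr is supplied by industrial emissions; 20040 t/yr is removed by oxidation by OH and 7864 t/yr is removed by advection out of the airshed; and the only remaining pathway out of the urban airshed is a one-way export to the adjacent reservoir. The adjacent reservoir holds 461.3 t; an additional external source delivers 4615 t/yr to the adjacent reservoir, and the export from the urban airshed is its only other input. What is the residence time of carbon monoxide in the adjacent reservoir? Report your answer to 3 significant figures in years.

Balance the urban airshed: ΣF_in = 20440 + 17480 = 37920 t/yr.
Export to the adjacent reservoir = ΣF_in − (20040 + 7864) = 10016 t/yr.
Total input to the adjacent reservoir = 10016 + 4615 = 14631 t/yr; at steady state this equals its total output.
τ = M / F = 461.3 / 14631 = 0.03153 yr.

0.0315 yr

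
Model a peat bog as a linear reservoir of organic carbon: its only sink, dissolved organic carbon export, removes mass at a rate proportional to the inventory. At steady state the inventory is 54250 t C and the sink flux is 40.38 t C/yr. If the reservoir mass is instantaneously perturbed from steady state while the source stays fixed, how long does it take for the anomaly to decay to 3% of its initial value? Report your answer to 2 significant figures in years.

4700 yr

For a linear reservoir the anomaly decays as exp(−t/τ) with τ = M/F = 54250/40.38 = 1343 yr.
exp(−t/τ) = 0.03 ⇒ t = −τ ln(0.03) = 1343 × 3.507 = 4711 yr.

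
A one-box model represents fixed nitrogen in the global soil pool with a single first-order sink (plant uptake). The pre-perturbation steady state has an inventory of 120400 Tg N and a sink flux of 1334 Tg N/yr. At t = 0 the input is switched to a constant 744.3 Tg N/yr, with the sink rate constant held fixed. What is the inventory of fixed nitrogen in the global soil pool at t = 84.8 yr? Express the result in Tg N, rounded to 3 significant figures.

Residence time τ = M₀/F₀ = 90.25 yr. The eventual steady state is M_∞ = M₀·(F₁/F₀) = 120400 × 744.3/1334 = 67177 Tg N.
The anomaly ΔM(t) = M(t) − M_∞ decays as ΔM₀·e^(−t/τ) with ΔM₀ = 120400 − 67177 = 53220 Tg N.
At t = 84.8 yr, e^(−t/τ) = e^(−0.9396) = 0.3908, so ΔM = 20800 Tg N and M = 67177 + 20800 = 87976 Tg N.

88000 Tg N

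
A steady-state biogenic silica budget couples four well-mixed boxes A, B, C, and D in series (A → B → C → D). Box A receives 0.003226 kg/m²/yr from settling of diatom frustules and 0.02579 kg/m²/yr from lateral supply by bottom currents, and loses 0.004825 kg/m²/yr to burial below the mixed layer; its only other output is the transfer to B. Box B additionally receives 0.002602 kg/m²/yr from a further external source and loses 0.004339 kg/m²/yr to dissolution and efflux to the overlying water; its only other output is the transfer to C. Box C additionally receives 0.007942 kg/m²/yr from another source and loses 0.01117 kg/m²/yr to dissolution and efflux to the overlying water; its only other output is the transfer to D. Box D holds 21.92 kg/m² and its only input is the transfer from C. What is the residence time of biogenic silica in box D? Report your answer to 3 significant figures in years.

Box A: F(A→B) = (0.003226 + 0.02579) − 0.004825 = 0.024191 kg/m²/yr.
Box B: F(B→C) = (0.024191 + 0.002602) − 0.004339 = 0.022454 kg/m²/yr.
Box C: F(C→D) = (0.022454 + 0.007942) − 0.01117 = 0.019226 kg/m²/yr.
Box D throughput = its input = 0.019226 kg/m²/yr; τ = 21.92 / 0.019226 = 1140 yr.

1140 yr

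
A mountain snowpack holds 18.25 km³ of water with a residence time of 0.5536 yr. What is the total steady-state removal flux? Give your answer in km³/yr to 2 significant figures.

33 km³/yr

F = M / τ = 18.25 / 0.5536 = 32.97 km³/yr.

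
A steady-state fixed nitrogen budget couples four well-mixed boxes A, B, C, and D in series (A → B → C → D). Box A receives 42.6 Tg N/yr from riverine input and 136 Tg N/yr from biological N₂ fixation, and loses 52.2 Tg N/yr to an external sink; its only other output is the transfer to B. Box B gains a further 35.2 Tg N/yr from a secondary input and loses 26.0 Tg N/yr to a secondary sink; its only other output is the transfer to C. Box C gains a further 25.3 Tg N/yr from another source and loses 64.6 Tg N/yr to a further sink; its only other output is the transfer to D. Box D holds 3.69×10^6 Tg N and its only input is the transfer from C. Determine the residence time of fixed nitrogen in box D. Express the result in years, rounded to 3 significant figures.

38300 yr

Box A: F(A→B) = (42.6 + 136) − 52.2 = 126.40 Tg N/yr.
Box B: F(B→C) = (126.40 + 35.2) − 26.0 = 135.60 Tg N/yr.
Box C: F(C→D) = (135.60 + 25.3) − 64.6 = 96.300 Tg N/yr.
Box D throughput = its input = 96.300 Tg N/yr; τ = 3.69×10^6 / 96.300 = 38320 yr.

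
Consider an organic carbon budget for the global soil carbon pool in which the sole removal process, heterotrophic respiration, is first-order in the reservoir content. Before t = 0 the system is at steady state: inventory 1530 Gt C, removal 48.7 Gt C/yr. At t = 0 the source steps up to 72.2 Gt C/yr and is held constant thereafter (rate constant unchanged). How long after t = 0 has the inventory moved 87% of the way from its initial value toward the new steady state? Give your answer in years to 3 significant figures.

64.1 yr

τ = M₀/F₀ = 1530/48.7 = 31.42 yr.
The remaining gap fraction is e^(−t/τ); 87% covered ⇒ e^(−t/τ) = 0.130.
t = −τ ln(0.130) = 31.42 × 2.040 = 64.10 yr.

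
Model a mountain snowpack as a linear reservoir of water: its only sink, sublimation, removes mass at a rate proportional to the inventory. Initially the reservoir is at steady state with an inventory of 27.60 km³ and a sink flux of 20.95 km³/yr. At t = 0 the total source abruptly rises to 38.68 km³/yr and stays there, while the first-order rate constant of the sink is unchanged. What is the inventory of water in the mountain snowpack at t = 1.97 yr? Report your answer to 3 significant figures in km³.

Residence time τ = M₀/F₀ = 1.317 yr. The eventual steady state is M_∞ = M₀·(F₁/F₀) = 27.60 × 38.68/20.95 = 50.958 km³.
The anomaly ΔM(t) = M(t) − M_∞ decays as ΔM₀·e^(−t/τ) with ΔM₀ = 27.60 − 50.958 = −23.36 km³.
At t = 1.97 yr, e^(−t/τ) = e^(−1.495) = 0.2242, so ΔM = −5.236 km³ and M = 50.958 − 5.236 = 45.722 km³.

45.7 km³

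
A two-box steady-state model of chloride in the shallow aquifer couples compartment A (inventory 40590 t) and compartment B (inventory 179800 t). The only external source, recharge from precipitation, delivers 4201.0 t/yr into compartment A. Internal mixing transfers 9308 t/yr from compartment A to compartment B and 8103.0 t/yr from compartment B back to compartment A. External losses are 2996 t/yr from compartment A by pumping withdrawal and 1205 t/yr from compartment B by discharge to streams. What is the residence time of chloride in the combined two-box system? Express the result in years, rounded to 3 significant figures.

52.5 yr

Treat the two boxes together as one reservoir: the mixing fluxes between them are internal recycling, so τ = ΣM / Σ(external losses).
M_total = 40590 + 179800 = 220390 t.
ΣF_external_out = 2996 + 1205 = 4201.0 t/yr.
τ = M_total / ΣF_ext = 220390 / 4201.0 = 52.46 yr.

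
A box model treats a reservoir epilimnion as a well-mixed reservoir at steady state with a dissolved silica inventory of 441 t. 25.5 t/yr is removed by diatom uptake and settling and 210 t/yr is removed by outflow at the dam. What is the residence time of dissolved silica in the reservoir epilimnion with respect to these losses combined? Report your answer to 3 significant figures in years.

1.87 yr

Total removal = 25.50 + 210.0 = 235.50 t/yr.
τ = M / ΣF_out = 441 / 235.50 = 1.873 yr.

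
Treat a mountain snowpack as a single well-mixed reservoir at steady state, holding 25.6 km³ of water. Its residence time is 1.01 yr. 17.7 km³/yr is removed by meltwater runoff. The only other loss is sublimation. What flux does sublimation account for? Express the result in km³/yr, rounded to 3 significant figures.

7.65 km³/yr

Total removal F = M/τ = 25.6 / 1.01 = 25.35 km³/yr.
Sublimation = F − (17.7) = 25.35 − 17.70 = 7.647 km³/yr.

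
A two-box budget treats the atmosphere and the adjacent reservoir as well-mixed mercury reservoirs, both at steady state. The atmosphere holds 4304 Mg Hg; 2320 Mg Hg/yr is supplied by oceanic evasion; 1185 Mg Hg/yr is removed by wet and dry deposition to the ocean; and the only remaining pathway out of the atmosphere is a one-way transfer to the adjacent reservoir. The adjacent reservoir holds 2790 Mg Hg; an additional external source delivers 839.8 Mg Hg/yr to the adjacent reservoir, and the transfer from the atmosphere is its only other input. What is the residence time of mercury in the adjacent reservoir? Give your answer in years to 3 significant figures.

Balance the atmosphere: ΣF_in = 2320.0 Mg Hg/yr.
Transfer to the adjacent reservoir = ΣF_in − (1185) = 1135.0 Mg Hg/yr.
Total input to the adjacent reservoir = 1135.0 + 839.8 = 1974.8 Mg Hg/yr; at steady state this equals its total output.
τ = M / F = 2790 / 1974.8 = 1.413 yr.

1.41 yr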